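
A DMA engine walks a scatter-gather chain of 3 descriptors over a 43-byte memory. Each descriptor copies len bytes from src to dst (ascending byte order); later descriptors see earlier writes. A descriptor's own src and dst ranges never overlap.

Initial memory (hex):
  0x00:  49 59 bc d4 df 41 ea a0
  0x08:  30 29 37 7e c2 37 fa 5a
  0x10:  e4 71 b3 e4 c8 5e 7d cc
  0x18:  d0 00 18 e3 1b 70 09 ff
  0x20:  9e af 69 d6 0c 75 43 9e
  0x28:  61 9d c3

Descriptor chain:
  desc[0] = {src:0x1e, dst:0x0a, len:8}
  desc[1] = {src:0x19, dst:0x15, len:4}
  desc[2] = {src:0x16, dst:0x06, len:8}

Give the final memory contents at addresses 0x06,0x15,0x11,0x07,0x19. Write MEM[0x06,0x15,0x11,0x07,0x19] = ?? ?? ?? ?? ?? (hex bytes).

MEM[0x06,0x15,0x11,0x07,0x19] = 18 00 75 e3 00

[0] 0x1e->0x0a len=8 : 09 ff 9e af 69 d6 0c 75
[1] 0x19->0x15 len=4 : 00 18 e3 1b
[2] 0x16->0x06 len=8 : 18 e3 1b 00 18 e3 1b 70
query mem[0x06]=0x18, mem[0x15]=0x00, mem[0x11]=0x75, mem[0x07]=0xe3, mem[0x19]=0x00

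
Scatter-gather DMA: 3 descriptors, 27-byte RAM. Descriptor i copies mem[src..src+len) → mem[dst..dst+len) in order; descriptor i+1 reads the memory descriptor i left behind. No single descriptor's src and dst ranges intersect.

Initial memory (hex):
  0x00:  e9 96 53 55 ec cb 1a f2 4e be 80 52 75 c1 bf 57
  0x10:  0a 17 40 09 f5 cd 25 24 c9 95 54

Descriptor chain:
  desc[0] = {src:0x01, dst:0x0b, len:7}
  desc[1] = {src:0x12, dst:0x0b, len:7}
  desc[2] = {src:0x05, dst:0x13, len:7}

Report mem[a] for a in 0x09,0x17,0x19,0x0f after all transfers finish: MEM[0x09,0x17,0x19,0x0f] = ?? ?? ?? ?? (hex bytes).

D0: mem[0x0b..0x11] <- [96 53 55 ec cb 1a f2]
D1: mem[0x0b..0x11] <- [40 09 f5 cd 25 24 c9]
D2: mem[0x13..0x19] <- [cb 1a f2 4e be 80 40]
query mem[0x09]=0xbe, mem[0x17]=0xbe, mem[0x19]=0x40, mem[0x0f]=0x25

MEM[0x09,0x17,0x19,0x0f] = be be 40 25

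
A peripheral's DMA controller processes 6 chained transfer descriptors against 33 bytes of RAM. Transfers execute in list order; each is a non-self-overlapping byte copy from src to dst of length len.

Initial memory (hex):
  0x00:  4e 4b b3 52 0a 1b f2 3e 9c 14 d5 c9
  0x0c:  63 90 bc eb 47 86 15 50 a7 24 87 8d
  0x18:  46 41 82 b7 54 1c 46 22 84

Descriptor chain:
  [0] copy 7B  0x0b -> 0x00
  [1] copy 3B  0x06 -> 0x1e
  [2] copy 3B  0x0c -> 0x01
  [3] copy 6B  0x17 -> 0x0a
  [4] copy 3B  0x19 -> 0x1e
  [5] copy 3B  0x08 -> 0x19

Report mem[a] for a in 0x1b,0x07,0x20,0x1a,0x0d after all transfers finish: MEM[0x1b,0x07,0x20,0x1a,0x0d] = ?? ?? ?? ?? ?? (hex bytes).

[0] 0x0b->0x00 len=7 : c9 63 90 bc eb 47 86
[1] 0x06->0x1e len=3 : 86 3e 9c
[2] 0x0c->0x01 len=3 : 63 90 bc
[3] 0x17->0x0a len=6 : 8d 46 41 82 b7 54
[4] 0x19->0x1e len=3 : 41 82 b7
[5] 0x08->0x19 len=3 : 9c 14 8d
query mem[0x1b]=0x8d, mem[0x07]=0x3e, mem[0x20]=0xb7, mem[0x1a]=0x14, mem[0x0d]=0x82

MEM[0x1b,0x07,0x20,0x1a,0x0d] = 8d 3e b7 14 82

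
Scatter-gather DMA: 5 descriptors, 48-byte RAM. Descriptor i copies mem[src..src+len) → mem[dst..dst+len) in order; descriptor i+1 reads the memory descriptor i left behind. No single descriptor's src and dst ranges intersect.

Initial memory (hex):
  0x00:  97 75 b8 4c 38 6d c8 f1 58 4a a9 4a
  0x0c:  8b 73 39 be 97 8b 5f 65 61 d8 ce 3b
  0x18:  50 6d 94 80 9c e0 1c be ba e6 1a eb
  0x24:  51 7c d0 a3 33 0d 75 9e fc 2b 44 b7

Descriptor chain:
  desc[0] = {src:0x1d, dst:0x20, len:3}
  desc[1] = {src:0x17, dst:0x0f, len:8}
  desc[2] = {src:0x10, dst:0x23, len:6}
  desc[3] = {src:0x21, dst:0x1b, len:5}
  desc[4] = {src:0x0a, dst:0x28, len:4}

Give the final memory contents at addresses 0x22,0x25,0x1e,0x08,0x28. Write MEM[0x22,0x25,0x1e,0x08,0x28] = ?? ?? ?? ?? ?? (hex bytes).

MEM[0x22,0x25,0x1e,0x08,0x28] = be 94 6d 58 a9

[0] 0x1d->0x20 len=3 : e0 1c be
[1] 0x17->0x0f len=8 : 3b 50 6d 94 80 9c e0 1c
[2] 0x10->0x23 len=6 : 50 6d 94 80 9c e0
[3] 0x21->0x1b len=5 : 1c be 50 6d 94
[4] 0x0a->0x28 len=4 : a9 4a 8b 73
query mem[0x22]=0xbe, mem[0x25]=0x94, mem[0x1e]=0x6d, mem[0x08]=0x58, mem[0x28]=0xa9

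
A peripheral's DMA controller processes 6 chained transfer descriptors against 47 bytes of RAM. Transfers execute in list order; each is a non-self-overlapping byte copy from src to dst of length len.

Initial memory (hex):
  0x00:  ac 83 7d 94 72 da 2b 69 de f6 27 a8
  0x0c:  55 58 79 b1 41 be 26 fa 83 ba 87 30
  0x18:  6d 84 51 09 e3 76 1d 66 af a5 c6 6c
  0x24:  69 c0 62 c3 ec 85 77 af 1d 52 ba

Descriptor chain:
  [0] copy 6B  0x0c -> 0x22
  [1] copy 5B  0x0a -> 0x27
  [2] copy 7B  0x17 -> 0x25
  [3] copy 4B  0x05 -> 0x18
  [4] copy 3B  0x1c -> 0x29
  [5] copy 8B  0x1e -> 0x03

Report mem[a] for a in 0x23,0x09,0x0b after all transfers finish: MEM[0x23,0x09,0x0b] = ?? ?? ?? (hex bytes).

#0 dst[0x22+6] := {0x55,0x58,0x79,0xb1,0x41,0xbe}
#1 dst[0x27+5] := {0x27,0xa8,0x55,0x58,0x79}
#2 dst[0x25+7] := {0x30,0x6d,0x84,0x51,0x09,0xe3,0x76}
#3 dst[0x18+4] := {0xda,0x2b,0x69,0xde}
#4 dst[0x29+3] := {0xe3,0x76,0x1d}
#5 dst[0x03+8] := {0x1d,0x66,0xaf,0xa5,0x55,0x58,0x79,0x30}
query mem[0x23]=0x58, mem[0x09]=0x79, mem[0x0b]=0xa8

MEM[0x23,0x09,0x0b] = 58 79 a8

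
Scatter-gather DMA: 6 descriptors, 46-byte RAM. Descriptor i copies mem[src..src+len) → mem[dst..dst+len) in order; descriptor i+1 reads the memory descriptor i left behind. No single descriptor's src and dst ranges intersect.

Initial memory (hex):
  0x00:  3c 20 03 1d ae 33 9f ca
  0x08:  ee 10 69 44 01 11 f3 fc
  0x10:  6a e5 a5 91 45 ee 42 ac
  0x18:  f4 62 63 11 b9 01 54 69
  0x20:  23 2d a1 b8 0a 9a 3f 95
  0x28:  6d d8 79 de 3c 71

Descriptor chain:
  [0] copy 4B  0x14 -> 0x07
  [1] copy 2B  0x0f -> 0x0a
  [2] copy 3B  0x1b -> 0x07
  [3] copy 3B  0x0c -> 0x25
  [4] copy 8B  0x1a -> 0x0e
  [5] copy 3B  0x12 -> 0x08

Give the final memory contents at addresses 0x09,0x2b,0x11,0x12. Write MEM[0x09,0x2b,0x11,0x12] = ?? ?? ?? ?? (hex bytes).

[0] 0x14->0x07 len=4 : 45 ee 42 ac
[1] 0x0f->0x0a len=2 : fc 6a
[2] 0x1b->0x07 len=3 : 11 b9 01
[3] 0x0c->0x25 len=3 : 01 11 f3
[4] 0x1a->0x0e len=8 : 63 11 b9 01 54 69 23 2d
[5] 0x12->0x08 len=3 : 54 69 23
query mem[0x09]=0x69, mem[0x2b]=0xde, mem[0x11]=0x01, mem[0x12]=0x54

MEM[0x09,0x2b,0x11,0x12] = 69 de 01 54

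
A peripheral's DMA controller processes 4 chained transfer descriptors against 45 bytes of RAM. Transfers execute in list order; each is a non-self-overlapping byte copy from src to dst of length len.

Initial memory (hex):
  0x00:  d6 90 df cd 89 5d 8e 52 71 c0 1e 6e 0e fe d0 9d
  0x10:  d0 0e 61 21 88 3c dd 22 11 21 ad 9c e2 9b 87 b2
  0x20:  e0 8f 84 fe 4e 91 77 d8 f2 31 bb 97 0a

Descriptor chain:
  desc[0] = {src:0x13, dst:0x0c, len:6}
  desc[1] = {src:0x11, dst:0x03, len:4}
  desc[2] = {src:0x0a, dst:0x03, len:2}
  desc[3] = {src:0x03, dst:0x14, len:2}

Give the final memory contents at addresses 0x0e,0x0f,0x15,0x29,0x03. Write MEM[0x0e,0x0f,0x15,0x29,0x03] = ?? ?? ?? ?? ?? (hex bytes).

MEM[0x0e,0x0f,0x15,0x29,0x03] = 3c dd 6e 31 1e

[0] 0x13->0x0c len=6 : 21 88 3c dd 22 11
[1] 0x11->0x03 len=4 : 11 61 21 88
[2] 0x0a->0x03 len=2 : 1e 6e
[3] 0x03->0x14 len=2 : 1e 6e
query mem[0x0e]=0x3c, mem[0x0f]=0xdd, mem[0x15]=0x6e, mem[0x29]=0x31, mem[0x03]=0x1e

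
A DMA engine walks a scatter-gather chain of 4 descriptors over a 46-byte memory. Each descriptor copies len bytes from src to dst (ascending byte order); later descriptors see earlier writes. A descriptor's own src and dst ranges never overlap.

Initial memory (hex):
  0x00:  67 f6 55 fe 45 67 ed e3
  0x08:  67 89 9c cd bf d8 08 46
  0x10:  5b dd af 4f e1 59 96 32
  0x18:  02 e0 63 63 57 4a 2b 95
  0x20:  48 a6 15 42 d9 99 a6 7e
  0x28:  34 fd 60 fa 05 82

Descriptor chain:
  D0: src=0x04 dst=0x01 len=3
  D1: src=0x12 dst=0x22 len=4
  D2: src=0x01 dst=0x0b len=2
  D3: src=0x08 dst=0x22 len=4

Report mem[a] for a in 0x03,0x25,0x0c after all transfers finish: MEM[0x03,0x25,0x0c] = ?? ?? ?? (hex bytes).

MEM[0x03,0x25,0x0c] = ed 45 67

[0] 0x04->0x01 len=3 : 45 67 ed
[1] 0x12->0x22 len=4 : af 4f e1 59
[2] 0x01->0x0b len=2 : 45 67
[3] 0x08->0x22 len=4 : 67 89 9c 45
query mem[0x03]=0xed, mem[0x25]=0x45, mem[0x0c]=0x67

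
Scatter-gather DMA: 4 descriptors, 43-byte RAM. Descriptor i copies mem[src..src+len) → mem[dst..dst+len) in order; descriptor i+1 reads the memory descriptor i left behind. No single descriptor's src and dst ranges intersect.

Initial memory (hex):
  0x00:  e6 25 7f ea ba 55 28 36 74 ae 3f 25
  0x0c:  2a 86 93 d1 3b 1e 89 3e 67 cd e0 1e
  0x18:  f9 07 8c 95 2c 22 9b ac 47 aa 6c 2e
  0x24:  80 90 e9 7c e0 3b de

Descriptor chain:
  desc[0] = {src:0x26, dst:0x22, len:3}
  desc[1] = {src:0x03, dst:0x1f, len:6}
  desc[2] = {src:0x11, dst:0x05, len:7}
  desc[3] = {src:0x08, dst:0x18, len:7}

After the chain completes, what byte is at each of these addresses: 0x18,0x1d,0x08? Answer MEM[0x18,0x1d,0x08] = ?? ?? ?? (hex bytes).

[0] 0x26->0x22 len=3 : e9 7c e0
[1] 0x03->0x1f len=6 : ea ba 55 28 36 74
[2] 0x11->0x05 len=7 : 1e 89 3e 67 cd e0 1e
[3] 0x08->0x18 len=7 : 67 cd e0 1e 2a 86 93
query mem[0x18]=0x67, mem[0x1d]=0x86, mem[0x08]=0x67

MEM[0x18,0x1d,0x08] = 67 86 67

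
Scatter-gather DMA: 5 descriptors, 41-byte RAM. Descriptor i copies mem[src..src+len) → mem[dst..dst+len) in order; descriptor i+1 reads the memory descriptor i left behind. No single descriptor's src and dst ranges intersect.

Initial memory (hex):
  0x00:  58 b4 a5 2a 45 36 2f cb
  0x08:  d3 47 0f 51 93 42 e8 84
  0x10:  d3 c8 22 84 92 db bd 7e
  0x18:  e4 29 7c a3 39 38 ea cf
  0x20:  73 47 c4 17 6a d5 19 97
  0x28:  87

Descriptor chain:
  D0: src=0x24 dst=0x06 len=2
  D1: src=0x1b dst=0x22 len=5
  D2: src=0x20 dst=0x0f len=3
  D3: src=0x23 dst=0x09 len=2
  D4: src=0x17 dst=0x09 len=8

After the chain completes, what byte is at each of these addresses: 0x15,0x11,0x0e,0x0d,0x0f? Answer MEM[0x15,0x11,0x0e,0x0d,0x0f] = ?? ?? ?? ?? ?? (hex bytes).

[0] 0x24->0x06 len=2 : 6a d5
[1] 0x1b->0x22 len=5 : a3 39 38 ea cf
[2] 0x20->0x0f len=3 : 73 47 a3
[3] 0x23->0x09 len=2 : 39 38
[4] 0x17->0x09 len=8 : 7e e4 29 7c a3 39 38 ea
query mem[0x15]=0xdb, mem[0x11]=0xa3, mem[0x0e]=0x39, mem[0x0d]=0xa3, mem[0x0f]=0x38

MEM[0x15,0x11,0x0e,0x0d,0x0f] = db a3 39 a3 38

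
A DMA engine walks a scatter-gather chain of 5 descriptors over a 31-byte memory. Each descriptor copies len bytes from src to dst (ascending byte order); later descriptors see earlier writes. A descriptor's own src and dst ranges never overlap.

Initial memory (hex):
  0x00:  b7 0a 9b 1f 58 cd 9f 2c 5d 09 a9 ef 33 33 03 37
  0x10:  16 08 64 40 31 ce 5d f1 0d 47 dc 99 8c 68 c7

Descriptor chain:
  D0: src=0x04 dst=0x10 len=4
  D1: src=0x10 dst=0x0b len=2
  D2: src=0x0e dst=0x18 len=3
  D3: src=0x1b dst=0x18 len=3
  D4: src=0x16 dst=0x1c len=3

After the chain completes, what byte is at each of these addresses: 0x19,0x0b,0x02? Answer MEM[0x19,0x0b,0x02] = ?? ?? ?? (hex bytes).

[0] 0x04->0x10 len=4 : 58 cd 9f 2c
[1] 0x10->0x0b len=2 : 58 cd
[2] 0x0e->0x18 len=3 : 03 37 58
[3] 0x1b->0x18 len=3 : 99 8c 68
[4] 0x16->0x1c len=3 : 5d f1 99
query mem[0x19]=0x8c, mem[0x0b]=0x58, mem[0x02]=0x9b

MEM[0x19,0x0b,0x02] = 8c 58 9b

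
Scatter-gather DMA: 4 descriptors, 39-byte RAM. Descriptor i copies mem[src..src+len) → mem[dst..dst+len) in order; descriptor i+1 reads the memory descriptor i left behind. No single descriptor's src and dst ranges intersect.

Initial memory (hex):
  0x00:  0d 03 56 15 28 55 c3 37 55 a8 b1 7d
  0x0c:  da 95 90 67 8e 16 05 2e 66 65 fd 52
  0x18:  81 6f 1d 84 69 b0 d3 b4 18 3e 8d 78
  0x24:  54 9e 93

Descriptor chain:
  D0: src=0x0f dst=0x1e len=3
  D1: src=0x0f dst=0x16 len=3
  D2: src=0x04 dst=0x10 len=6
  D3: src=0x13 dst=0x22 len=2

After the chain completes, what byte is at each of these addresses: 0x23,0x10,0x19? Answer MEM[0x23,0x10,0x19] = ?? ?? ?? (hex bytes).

D0: mem[0x1e..0x20] <- [67 8e 16]
D1: mem[0x16..0x18] <- [67 8e 16]
D2: mem[0x10..0x15] <- [28 55 c3 37 55 a8]
D3: mem[0x22..0x23] <- [37 55]
query mem[0x23]=0x55, mem[0x10]=0x28, mem[0x19]=0x6f

MEM[0x23,0x10,0x19] = 55 28 6f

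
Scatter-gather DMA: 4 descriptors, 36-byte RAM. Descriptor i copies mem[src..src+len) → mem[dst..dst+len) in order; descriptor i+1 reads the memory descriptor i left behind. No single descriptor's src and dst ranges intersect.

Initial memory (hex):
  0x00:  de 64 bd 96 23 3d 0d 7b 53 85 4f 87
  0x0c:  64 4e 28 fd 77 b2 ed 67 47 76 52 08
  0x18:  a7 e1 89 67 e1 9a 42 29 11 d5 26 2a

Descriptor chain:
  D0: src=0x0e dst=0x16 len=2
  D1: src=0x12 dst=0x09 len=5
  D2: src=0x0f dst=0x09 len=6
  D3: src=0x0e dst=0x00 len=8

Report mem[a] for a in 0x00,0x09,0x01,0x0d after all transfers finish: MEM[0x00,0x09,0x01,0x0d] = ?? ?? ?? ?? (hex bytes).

MEM[0x00,0x09,0x01,0x0d] = 47 fd fd 67

  after D0: wrote 2B at 0x16 = 28fd
  after D1: wrote 5B at 0x09 = ed67477628
  after D2: wrote 6B at 0x09 = fd77b2ed6747
  after D3: wrote 8B at 0x00 = 47fd77b2ed674776
query mem[0x00]=0x47, mem[0x09]=0xfd, mem[0x01]=0xfd, mem[0x0d]=0x67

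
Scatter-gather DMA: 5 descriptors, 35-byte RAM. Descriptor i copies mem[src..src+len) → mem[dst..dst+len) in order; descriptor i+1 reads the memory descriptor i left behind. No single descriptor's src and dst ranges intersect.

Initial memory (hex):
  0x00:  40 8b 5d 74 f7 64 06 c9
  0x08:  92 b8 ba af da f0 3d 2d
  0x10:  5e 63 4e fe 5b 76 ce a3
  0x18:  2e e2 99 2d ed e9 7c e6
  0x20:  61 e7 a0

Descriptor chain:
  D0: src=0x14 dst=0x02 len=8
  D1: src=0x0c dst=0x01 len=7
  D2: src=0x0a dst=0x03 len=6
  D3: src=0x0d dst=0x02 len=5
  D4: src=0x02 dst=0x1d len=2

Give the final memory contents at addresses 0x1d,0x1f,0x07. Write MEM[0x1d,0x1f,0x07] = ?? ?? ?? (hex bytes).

MEM[0x1d,0x1f,0x07] = f0 e6 3d

D0: mem[0x02..0x09] <- [5b 76 ce a3 2e e2 99 2d]
D1: mem[0x01..0x07] <- [da f0 3d 2d 5e 63 4e]
D2: mem[0x03..0x08] <- [ba af da f0 3d 2d]
D3: mem[0x02..0x06] <- [f0 3d 2d 5e 63]
D4: mem[0x1d..0x1e] <- [f0 3d]
query mem[0x1d]=0xf0, mem[0x1f]=0xe6, mem[0x07]=0x3d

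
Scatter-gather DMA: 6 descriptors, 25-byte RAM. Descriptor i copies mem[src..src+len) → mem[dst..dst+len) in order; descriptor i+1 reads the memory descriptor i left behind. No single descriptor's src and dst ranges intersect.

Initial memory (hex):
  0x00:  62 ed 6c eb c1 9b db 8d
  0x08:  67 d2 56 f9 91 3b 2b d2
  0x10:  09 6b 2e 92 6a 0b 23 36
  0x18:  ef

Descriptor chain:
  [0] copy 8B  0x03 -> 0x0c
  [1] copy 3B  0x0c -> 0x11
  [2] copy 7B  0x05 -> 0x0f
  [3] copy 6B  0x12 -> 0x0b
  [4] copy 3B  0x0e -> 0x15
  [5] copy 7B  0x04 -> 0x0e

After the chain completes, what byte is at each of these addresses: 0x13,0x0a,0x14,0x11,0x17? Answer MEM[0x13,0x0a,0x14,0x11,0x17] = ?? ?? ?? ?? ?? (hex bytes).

MEM[0x13,0x0a,0x14,0x11,0x17] = d2 56 56 8d 36

[0] 0x03->0x0c len=8 : eb c1 9b db 8d 67 d2 56
[1] 0x0c->0x11 len=3 : eb c1 9b
[2] 0x05->0x0f len=7 : 9b db 8d 67 d2 56 f9
[3] 0x12->0x0b len=6 : 67 d2 56 f9 23 36
[4] 0x0e->0x15 len=3 : f9 23 36
[5] 0x04->0x0e len=7 : c1 9b db 8d 67 d2 56
query mem[0x13]=0xd2, mem[0x0a]=0x56, mem[0x14]=0x56, mem[0x11]=0x8d, mem[0x17]=0x36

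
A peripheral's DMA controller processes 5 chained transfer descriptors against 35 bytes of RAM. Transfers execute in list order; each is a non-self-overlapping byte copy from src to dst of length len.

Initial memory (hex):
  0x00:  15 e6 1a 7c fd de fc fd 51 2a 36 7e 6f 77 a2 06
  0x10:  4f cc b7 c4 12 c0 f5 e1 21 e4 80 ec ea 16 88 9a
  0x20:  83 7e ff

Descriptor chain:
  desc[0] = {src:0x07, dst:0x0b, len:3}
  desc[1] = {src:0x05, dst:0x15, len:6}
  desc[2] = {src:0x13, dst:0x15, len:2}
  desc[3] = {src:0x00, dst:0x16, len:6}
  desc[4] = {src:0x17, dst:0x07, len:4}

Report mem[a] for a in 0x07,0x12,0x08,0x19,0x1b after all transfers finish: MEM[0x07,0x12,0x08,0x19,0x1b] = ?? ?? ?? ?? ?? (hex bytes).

MEM[0x07,0x12,0x08,0x19,0x1b] = e6 b7 1a 7c de

[0] 0x07->0x0b len=3 : fd 51 2a
[1] 0x05->0x15 len=6 : de fc fd 51 2a 36
[2] 0x13->0x15 len=2 : c4 12
[3] 0x00->0x16 len=6 : 15 e6 1a 7c fd de
[4] 0x17->0x07 len=4 : e6 1a 7c fd
query mem[0x07]=0xe6, mem[0x12]=0xb7, mem[0x08]=0x1a, mem[0x19]=0x7c, mem[0x1b]=0xde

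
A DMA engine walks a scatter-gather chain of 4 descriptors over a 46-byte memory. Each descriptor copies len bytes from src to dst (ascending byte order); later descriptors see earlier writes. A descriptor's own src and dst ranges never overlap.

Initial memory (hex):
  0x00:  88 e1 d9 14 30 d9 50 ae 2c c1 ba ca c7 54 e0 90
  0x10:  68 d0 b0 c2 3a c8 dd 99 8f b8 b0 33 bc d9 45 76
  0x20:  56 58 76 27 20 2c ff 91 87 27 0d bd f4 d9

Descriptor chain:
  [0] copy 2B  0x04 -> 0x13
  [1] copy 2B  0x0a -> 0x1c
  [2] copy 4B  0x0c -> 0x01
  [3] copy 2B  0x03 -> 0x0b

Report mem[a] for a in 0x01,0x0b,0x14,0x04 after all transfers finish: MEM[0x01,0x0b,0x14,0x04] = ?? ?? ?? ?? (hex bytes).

#0 dst[0x13+2] := {0x30,0xd9}
#1 dst[0x1c+2] := {0xba,0xca}
#2 dst[0x01+4] := {0xc7,0x54,0xe0,0x90}
#3 dst[0x0b+2] := {0xe0,0x90}
query mem[0x01]=0xc7, mem[0x0b]=0xe0, mem[0x14]=0xd9, mem[0x04]=0x90

MEM[0x01,0x0b,0x14,0x04] = c7 e0 d9 90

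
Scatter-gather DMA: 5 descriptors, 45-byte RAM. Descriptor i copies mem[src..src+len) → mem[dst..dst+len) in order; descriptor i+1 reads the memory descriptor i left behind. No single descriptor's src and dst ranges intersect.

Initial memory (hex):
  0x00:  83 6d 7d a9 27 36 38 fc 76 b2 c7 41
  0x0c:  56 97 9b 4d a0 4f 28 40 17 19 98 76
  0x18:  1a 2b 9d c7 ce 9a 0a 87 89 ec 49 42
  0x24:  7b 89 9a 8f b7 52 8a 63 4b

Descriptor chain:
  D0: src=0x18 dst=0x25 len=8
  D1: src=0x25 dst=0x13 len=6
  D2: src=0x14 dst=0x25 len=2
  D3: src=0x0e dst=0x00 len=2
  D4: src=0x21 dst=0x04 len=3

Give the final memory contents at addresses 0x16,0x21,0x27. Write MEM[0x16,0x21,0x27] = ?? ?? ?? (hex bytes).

  after D0: wrote 8B at 0x25 = 1a2b9dc7ce9a0a87
  after D1: wrote 6B at 0x13 = 1a2b9dc7ce9a
  after D2: wrote 2B at 0x25 = 2b9d
  after D3: wrote 2B at 0x00 = 9b4d
  after D4: wrote 3B at 0x04 = ec4942
query mem[0x16]=0xc7, mem[0x21]=0xec, mem[0x27]=0x9d

MEM[0x16,0x21,0x27] = c7 ec 9d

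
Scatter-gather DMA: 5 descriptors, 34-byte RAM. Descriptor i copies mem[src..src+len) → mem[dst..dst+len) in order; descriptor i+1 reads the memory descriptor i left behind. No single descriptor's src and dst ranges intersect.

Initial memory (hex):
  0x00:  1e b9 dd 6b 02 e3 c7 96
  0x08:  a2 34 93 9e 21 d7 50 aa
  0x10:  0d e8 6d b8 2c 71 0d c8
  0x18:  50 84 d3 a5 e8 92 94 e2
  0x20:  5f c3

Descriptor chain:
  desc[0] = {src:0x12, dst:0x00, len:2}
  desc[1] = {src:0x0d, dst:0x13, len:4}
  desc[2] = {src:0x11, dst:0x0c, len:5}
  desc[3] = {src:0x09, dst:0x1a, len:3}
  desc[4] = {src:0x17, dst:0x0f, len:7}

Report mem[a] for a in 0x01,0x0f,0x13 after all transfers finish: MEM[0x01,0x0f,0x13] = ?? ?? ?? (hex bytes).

D0: mem[0x00..0x01] <- [6d b8]
D1: mem[0x13..0x16] <- [d7 50 aa 0d]
D2: mem[0x0c..0x10] <- [e8 6d d7 50 aa]
D3: mem[0x1a..0x1c] <- [34 93 9e]
D4: mem[0x0f..0x15] <- [c8 50 84 34 93 9e 92]
query mem[0x01]=0xb8, mem[0x0f]=0xc8, mem[0x13]=0x93

MEM[0x01,0x0f,0x13] = b8 c8 93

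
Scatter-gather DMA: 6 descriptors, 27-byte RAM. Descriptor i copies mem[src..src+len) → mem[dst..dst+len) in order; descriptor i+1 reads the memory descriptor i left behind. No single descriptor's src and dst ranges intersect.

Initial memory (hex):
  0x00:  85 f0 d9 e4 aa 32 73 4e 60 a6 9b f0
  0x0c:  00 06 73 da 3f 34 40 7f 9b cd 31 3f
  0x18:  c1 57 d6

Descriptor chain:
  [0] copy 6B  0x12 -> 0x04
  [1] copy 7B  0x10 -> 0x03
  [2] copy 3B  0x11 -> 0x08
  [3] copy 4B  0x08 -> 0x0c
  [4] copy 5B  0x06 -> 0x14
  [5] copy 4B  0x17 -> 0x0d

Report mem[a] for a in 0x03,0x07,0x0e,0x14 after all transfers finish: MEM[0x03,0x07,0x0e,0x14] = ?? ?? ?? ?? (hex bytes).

MEM[0x03,0x07,0x0e,0x14] = 3f 9b 7f 7f

#0 dst[0x04+6] := {0x40,0x7f,0x9b,0xcd,0x31,0x3f}
#1 dst[0x03+7] := {0x3f,0x34,0x40,0x7f,0x9b,0xcd,0x31}
#2 dst[0x08+3] := {0x34,0x40,0x7f}
#3 dst[0x0c+4] := {0x34,0x40,0x7f,0xf0}
#4 dst[0x14+5] := {0x7f,0x9b,0x34,0x40,0x7f}
#5 dst[0x0d+4] := {0x40,0x7f,0x57,0xd6}
query mem[0x03]=0x3f, mem[0x07]=0x9b, mem[0x0e]=0x7f, mem[0x14]=0x7f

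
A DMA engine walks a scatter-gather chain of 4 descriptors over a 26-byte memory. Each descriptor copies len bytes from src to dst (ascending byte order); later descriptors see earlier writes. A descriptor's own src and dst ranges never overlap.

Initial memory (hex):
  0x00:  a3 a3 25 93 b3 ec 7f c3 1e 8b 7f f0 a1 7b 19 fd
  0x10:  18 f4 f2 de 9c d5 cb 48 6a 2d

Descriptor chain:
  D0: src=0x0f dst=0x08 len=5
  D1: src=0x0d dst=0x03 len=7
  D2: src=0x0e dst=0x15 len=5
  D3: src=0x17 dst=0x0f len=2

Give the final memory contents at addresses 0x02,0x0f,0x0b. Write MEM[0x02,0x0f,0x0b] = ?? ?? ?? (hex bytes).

MEM[0x02,0x0f,0x0b] = 25 18 f2

[0] 0x0f->0x08 len=5 : fd 18 f4 f2 de
[1] 0x0d->0x03 len=7 : 7b 19 fd 18 f4 f2 de
[2] 0x0e->0x15 len=5 : 19 fd 18 f4 f2
[3] 0x17->0x0f len=2 : 18 f4
query mem[0x02]=0x25, mem[0x0f]=0x18, mem[0x0b]=0xf2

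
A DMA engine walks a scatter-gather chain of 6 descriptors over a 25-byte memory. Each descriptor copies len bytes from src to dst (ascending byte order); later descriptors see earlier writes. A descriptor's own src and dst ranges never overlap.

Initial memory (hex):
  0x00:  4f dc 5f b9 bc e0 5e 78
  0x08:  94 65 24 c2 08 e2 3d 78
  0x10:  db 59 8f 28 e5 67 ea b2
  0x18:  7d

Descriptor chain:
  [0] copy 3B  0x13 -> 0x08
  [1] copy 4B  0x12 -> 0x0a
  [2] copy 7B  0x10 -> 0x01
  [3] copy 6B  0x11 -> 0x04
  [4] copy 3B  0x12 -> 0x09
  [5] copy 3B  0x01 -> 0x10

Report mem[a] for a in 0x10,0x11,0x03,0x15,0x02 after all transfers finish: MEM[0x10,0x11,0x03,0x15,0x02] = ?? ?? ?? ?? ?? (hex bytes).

MEM[0x10,0x11,0x03,0x15,0x02] = db 59 8f 67 59

[0] 0x13->0x08 len=3 : 28 e5 67
[1] 0x12->0x0a len=4 : 8f 28 e5 67
[2] 0x10->0x01 len=7 : db 59 8f 28 e5 67 ea
[3] 0x11->0x04 len=6 : 59 8f 28 e5 67 ea
[4] 0x12->0x09 len=3 : 8f 28 e5
[5] 0x01->0x10 len=3 : db 59 8f
query mem[0x10]=0xdb, mem[0x11]=0x59, mem[0x03]=0x8f, mem[0x15]=0x67, mem[0x02]=0x59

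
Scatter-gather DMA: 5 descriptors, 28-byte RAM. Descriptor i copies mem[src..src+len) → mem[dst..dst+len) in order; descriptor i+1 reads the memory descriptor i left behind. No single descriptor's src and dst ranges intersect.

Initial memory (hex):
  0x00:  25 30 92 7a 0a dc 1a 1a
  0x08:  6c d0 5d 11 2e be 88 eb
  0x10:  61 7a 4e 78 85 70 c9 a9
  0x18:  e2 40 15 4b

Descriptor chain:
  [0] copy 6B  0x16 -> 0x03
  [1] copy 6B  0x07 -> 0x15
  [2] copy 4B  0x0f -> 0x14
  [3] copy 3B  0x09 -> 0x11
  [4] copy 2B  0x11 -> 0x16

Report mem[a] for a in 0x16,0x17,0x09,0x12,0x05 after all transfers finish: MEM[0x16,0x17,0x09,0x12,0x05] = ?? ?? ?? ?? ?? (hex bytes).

MEM[0x16,0x17,0x09,0x12,0x05] = d0 5d d0 5d e2

[0] 0x16->0x03 len=6 : c9 a9 e2 40 15 4b
[1] 0x07->0x15 len=6 : 15 4b d0 5d 11 2e
[2] 0x0f->0x14 len=4 : eb 61 7a 4e
[3] 0x09->0x11 len=3 : d0 5d 11
[4] 0x11->0x16 len=2 : d0 5d
query mem[0x16]=0xd0, mem[0x17]=0x5d, mem[0x09]=0xd0, mem[0x12]=0x5d, mem[0x05]=0xe2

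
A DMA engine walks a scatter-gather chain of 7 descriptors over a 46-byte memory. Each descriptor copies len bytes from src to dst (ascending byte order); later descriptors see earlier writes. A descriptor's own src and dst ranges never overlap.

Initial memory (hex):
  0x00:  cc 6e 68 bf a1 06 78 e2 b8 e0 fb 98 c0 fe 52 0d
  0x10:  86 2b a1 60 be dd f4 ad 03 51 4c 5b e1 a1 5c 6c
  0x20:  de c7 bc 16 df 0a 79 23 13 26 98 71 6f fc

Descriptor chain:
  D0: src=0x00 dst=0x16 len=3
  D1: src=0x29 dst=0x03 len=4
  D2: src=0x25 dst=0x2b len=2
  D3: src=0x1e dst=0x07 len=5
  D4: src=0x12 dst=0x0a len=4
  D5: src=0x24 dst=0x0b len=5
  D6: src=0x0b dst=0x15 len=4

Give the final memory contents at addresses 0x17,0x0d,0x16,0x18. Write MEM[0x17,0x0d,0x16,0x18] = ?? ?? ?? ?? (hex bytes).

[0] 0x00->0x16 len=3 : cc 6e 68
[1] 0x29->0x03 len=4 : 26 98 71 6f
[2] 0x25->0x2b len=2 : 0a 79
[3] 0x1e->0x07 len=5 : 5c 6c de c7 bc
[4] 0x12->0x0a len=4 : a1 60 be dd
[5] 0x24->0x0b len=5 : df 0a 79 23 13
[6] 0x0b->0x15 len=4 : df 0a 79 23
query mem[0x17]=0x79, mem[0x0d]=0x79, mem[0x16]=0x0a, mem[0x18]=0x23

MEM[0x17,0x0d,0x16,0x18] = 79 79 0a 23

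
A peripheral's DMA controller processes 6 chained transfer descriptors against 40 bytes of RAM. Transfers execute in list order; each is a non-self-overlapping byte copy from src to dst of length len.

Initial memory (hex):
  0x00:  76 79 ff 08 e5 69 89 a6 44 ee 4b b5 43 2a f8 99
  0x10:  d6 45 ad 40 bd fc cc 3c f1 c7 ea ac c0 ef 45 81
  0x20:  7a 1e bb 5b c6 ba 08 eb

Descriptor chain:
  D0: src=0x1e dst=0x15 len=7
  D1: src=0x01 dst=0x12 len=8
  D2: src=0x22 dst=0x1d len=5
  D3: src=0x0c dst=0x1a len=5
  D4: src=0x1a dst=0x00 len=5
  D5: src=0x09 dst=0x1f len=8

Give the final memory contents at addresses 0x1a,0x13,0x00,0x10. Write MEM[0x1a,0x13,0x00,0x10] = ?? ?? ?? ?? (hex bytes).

MEM[0x1a,0x13,0x00,0x10] = 43 ff 43 d6

  after D0: wrote 7B at 0x15 = 45817a1ebb5bc6
  after D1: wrote 8B at 0x12 = 79ff08e56989a644
  after D2: wrote 5B at 0x1d = bb5bc6ba08
  after D3: wrote 5B at 0x1a = 432af899d6
  after D4: wrote 5B at 0x00 = 432af899d6
  after D5: wrote 8B at 0x1f = ee4bb5432af899d6
query mem[0x1a]=0x43, mem[0x13]=0xff, mem[0x00]=0x43, mem[0x10]=0xd6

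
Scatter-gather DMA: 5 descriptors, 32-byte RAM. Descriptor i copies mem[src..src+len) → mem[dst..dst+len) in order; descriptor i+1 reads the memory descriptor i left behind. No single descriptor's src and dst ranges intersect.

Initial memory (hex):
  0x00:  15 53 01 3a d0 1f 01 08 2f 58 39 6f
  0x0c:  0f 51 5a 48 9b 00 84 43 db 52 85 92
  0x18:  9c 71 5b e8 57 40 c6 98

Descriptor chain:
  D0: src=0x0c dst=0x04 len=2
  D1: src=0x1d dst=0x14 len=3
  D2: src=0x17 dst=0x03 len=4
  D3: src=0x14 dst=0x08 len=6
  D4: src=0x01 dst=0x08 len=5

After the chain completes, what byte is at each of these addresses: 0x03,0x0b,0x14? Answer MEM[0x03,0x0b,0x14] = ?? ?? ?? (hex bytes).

MEM[0x03,0x0b,0x14] = 92 9c 40

  after D0: wrote 2B at 0x04 = 0f51
  after D1: wrote 3B at 0x14 = 40c698
  after D2: wrote 4B at 0x03 = 929c715b
  after D3: wrote 6B at 0x08 = 40c698929c71
  after D4: wrote 5B at 0x08 = 5301929c71
query mem[0x03]=0x92, mem[0x0b]=0x9c, mem[0x14]=0x40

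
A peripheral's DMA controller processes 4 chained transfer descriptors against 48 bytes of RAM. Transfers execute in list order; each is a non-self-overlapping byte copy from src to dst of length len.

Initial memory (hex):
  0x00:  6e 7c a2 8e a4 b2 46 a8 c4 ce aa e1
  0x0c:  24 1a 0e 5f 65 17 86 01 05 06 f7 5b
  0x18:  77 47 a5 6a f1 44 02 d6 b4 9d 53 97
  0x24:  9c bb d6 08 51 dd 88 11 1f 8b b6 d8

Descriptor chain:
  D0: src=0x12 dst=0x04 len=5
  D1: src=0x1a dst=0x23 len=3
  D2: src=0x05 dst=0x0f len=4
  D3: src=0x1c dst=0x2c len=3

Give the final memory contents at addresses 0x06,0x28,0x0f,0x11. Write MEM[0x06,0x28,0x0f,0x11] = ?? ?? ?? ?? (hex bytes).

D0: mem[0x04..0x08] <- [86 01 05 06 f7]
D1: mem[0x23..0x25] <- [a5 6a f1]
D2: mem[0x0f..0x12] <- [01 05 06 f7]
D3: mem[0x2c..0x2e] <- [f1 44 02]
query mem[0x06]=0x05, mem[0x28]=0x51, mem[0x0f]=0x01, mem[0x11]=0x06

MEM[0x06,0x28,0x0f,0x11] = 05 51 01 06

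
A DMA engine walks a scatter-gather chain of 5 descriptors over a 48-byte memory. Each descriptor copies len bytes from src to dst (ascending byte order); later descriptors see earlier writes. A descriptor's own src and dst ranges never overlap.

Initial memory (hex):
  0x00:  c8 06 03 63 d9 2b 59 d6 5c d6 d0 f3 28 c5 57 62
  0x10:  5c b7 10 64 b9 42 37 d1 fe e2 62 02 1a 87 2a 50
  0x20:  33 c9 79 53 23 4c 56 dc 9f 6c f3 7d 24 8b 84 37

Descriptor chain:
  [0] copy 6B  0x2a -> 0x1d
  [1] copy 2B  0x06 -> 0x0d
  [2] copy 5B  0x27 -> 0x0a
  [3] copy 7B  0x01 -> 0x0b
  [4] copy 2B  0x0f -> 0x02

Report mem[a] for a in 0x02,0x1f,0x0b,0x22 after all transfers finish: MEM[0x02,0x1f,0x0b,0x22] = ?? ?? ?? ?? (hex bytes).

MEM[0x02,0x1f,0x0b,0x22] = 2b 24 06 37

D0: mem[0x1d..0x22] <- [f3 7d 24 8b 84 37]
D1: mem[0x0d..0x0e] <- [59 d6]
D2: mem[0x0a..0x0e] <- [dc 9f 6c f3 7d]
D3: mem[0x0b..0x11] <- [06 03 63 d9 2b 59 d6]
D4: mem[0x02..0x03] <- [2b 59]
query mem[0x02]=0x2b, mem[0x1f]=0x24, mem[0x0b]=0x06, mem[0x22]=0x37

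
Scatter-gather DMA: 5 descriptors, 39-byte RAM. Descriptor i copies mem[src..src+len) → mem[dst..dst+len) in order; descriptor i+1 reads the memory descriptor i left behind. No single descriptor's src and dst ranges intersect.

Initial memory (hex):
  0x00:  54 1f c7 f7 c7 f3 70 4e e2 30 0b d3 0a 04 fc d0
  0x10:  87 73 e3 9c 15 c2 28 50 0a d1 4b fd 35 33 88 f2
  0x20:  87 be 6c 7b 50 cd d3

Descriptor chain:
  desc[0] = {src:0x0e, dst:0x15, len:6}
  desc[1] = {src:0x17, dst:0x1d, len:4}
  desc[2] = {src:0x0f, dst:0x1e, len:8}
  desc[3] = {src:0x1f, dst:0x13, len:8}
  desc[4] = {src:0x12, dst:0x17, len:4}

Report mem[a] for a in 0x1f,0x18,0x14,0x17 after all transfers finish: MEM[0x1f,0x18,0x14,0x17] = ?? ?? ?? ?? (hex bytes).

MEM[0x1f,0x18,0x14,0x17] = 87 87 73 e3

  after D0: wrote 6B at 0x15 = fcd08773e39c
  after D1: wrote 4B at 0x1d = 8773e39c
  after D2: wrote 8B at 0x1e = d08773e39c15fcd0
  after D3: wrote 8B at 0x13 = 8773e39c15fcd0d3
  after D4: wrote 4B at 0x17 = e38773e3
query mem[0x1f]=0x87, mem[0x18]=0x87, mem[0x14]=0x73, mem[0x17]=0xe3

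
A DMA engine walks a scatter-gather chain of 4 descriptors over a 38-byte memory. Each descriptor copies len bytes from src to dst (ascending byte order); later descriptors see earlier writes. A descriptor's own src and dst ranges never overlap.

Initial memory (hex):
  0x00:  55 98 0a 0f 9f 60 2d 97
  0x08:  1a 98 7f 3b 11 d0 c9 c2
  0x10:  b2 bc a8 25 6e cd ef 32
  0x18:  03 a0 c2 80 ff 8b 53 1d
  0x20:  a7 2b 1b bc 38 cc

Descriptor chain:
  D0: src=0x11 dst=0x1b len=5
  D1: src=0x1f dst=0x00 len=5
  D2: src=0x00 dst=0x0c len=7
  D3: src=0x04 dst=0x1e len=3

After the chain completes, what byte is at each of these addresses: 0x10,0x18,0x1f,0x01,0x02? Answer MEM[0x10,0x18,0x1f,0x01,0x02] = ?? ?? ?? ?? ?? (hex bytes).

#0 dst[0x1b+5] := {0xbc,0xa8,0x25,0x6e,0xcd}
#1 dst[0x00+5] := {0xcd,0xa7,0x2b,0x1b,0xbc}
#2 dst[0x0c+7] := {0xcd,0xa7,0x2b,0x1b,0xbc,0x60,0x2d}
#3 dst[0x1e+3] := {0xbc,0x60,0x2d}
query mem[0x10]=0xbc, mem[0x18]=0x03, mem[0x1f]=0x60, mem[0x01]=0xa7, mem[0x02]=0x2b

MEM[0x10,0x18,0x1f,0x01,0x02] = bc 03 60 a7 2b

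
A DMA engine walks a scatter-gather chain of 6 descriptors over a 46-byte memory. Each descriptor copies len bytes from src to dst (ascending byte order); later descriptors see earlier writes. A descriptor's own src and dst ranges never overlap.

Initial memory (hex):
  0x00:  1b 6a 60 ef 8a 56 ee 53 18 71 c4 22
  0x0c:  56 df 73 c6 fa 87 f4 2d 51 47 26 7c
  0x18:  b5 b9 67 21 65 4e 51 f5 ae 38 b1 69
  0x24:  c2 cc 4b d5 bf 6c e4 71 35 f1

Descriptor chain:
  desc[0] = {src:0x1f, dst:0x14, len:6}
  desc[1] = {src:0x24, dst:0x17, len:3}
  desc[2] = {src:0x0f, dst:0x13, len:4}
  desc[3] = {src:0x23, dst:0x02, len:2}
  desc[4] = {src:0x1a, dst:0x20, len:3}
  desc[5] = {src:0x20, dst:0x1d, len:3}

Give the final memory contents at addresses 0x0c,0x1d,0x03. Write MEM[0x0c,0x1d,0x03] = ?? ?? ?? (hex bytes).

MEM[0x0c,0x1d,0x03] = 56 67 c2

#0 dst[0x14+6] := {0xf5,0xae,0x38,0xb1,0x69,0xc2}
#1 dst[0x17+3] := {0xc2,0xcc,0x4b}
#2 dst[0x13+4] := {0xc6,0xfa,0x87,0xf4}
#3 dst[0x02+2] := {0x69,0xc2}
#4 dst[0x20+3] := {0x67,0x21,0x65}
#5 dst[0x1d+3] := {0x67,0x21,0x65}
query mem[0x0c]=0x56, mem[0x1d]=0x67, mem[0x03]=0xc2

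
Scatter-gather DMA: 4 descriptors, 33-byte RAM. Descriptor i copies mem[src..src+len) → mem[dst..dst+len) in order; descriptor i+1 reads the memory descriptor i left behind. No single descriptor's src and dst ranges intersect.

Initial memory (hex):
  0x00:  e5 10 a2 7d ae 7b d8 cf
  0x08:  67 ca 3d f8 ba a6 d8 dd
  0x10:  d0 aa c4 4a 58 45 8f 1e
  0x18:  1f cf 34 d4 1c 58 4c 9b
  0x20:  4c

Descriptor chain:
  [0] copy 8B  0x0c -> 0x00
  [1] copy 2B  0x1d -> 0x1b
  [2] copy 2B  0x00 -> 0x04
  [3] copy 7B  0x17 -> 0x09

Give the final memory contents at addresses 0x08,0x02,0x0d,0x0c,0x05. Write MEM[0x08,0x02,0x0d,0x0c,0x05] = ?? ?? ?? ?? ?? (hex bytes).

  after D0: wrote 8B at 0x00 = baa6d8ddd0aac44a
  after D1: wrote 2B at 0x1b = 584c
  after D2: wrote 2B at 0x04 = baa6
  after D3: wrote 7B at 0x09 = 1e1fcf34584c58
query mem[0x08]=0x67, mem[0x02]=0xd8, mem[0x0d]=0x58, mem[0x0c]=0x34, mem[0x05]=0xa6

MEM[0x08,0x02,0x0d,0x0c,0x05] = 67 d8 58 34 a6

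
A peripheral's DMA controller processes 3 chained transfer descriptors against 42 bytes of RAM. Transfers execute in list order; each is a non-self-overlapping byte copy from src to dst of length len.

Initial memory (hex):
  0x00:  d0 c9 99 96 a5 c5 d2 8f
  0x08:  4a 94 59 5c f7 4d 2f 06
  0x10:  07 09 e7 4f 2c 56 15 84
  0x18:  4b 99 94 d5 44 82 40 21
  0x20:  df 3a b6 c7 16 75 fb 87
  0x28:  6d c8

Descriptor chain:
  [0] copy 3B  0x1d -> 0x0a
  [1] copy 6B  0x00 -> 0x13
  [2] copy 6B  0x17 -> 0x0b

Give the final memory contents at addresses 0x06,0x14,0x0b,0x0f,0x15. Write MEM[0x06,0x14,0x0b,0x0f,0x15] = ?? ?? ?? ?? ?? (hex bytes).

MEM[0x06,0x14,0x0b,0x0f,0x15] = d2 c9 a5 d5 99

D0: mem[0x0a..0x0c] <- [82 40 21]
D1: mem[0x13..0x18] <- [d0 c9 99 96 a5 c5]
D2: mem[0x0b..0x10] <- [a5 c5 99 94 d5 44]
query mem[0x06]=0xd2, mem[0x14]=0xc9, mem[0x0b]=0xa5, mem[0x0f]=0xd5, mem[0x15]=0x99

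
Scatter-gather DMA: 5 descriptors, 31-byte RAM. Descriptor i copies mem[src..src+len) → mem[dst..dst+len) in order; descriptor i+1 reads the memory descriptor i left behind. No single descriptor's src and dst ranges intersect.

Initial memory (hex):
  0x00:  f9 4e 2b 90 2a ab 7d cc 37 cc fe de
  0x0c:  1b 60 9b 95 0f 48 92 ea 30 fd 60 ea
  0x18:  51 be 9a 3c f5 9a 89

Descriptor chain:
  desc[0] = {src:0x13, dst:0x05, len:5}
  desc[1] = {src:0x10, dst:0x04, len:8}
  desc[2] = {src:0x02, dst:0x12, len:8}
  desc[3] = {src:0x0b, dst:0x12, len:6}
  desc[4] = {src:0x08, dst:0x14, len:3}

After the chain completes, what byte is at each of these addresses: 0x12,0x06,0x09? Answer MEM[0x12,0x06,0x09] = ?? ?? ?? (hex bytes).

MEM[0x12,0x06,0x09] = ea 92 fd

D0: mem[0x05..0x09] <- [ea 30 fd 60 ea]
D1: mem[0x04..0x0b] <- [0f 48 92 ea 30 fd 60 ea]
D2: mem[0x12..0x19] <- [2b 90 0f 48 92 ea 30 fd]
D3: mem[0x12..0x17] <- [ea 1b 60 9b 95 0f]
D4: mem[0x14..0x16] <- [30 fd 60]
query mem[0x12]=0xea, mem[0x06]=0x92, mem[0x09]=0xfd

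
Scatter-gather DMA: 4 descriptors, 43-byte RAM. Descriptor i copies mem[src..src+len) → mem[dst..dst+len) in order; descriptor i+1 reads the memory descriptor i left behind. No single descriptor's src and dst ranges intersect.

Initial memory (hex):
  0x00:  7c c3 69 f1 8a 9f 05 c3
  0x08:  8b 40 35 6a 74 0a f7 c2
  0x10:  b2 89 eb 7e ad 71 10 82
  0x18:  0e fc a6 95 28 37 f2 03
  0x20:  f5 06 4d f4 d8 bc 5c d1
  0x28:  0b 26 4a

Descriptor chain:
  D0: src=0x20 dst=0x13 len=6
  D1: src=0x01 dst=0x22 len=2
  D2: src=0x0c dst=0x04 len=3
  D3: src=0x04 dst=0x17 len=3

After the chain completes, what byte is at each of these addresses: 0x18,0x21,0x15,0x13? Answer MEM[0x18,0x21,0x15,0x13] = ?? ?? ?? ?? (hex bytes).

MEM[0x18,0x21,0x15,0x13] = 0a 06 4d f5

  after D0: wrote 6B at 0x13 = f5064df4d8bc
  after D1: wrote 2B at 0x22 = c369
  after D2: wrote 3B at 0x04 = 740af7
  after D3: wrote 3B at 0x17 = 740af7
query mem[0x18]=0x0a, mem[0x21]=0x06, mem[0x15]=0x4d, mem[0x13]=0xf5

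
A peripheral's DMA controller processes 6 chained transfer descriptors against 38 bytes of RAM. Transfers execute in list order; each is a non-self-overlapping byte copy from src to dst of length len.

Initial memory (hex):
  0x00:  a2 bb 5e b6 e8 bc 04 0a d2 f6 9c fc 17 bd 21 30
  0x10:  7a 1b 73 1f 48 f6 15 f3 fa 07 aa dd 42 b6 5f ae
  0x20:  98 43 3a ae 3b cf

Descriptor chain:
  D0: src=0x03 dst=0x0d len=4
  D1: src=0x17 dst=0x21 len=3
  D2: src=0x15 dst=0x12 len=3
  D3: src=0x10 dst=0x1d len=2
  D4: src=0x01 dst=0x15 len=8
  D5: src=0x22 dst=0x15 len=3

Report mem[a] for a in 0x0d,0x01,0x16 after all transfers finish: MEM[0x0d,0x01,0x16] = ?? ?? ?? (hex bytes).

  after D0: wrote 4B at 0x0d = b6e8bc04
  after D1: wrote 3B at 0x21 = f3fa07
  after D2: wrote 3B at 0x12 = f615f3
  after D3: wrote 2B at 0x1d = 041b
  after D4: wrote 8B at 0x15 = bb5eb6e8bc040ad2
  after D5: wrote 3B at 0x15 = fa073b
query mem[0x0d]=0xb6, mem[0x01]=0xbb, mem[0x16]=0x07

MEM[0x0d,0x01,0x16] = b6 bb 07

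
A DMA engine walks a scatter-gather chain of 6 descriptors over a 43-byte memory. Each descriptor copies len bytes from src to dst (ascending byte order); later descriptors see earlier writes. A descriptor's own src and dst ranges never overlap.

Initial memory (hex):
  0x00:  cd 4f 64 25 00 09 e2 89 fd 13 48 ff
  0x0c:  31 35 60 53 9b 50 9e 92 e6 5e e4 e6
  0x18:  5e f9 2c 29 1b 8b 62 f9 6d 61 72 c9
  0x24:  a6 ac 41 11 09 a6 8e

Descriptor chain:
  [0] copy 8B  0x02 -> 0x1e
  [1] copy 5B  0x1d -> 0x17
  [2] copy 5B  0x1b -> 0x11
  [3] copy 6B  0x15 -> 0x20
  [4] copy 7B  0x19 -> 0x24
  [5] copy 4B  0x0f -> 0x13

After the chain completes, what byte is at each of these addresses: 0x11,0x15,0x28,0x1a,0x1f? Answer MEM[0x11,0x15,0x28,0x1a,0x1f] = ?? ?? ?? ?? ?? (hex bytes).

  after D0: wrote 8B at 0x1e = 64250009e289fd13
  after D1: wrote 5B at 0x17 = 8b64250009
  after D2: wrote 5B at 0x11 = 091b8b6425
  after D3: wrote 6B at 0x20 = 25e48b642500
  after D4: wrote 7B at 0x24 = 2500091b8b6425
  after D5: wrote 4B at 0x13 = 539b091b
query mem[0x11]=0x09, mem[0x15]=0x09, mem[0x28]=0x8b, mem[0x1a]=0x00, mem[0x1f]=0x25

MEM[0x11,0x15,0x28,0x1a,0x1f] = 09 09 8b 00 25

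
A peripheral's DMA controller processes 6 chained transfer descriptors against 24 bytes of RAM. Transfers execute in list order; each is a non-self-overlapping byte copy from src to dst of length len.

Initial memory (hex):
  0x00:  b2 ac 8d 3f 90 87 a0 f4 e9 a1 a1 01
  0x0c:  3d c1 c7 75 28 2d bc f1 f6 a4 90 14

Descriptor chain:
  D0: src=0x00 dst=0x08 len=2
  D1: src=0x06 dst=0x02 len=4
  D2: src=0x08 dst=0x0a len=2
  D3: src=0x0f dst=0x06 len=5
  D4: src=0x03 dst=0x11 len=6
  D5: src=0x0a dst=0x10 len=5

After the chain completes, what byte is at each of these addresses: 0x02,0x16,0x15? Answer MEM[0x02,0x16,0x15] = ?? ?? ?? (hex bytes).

MEM[0x02,0x16,0x15] = a0 2d 28

D0: mem[0x08..0x09] <- [b2 ac]
D1: mem[0x02..0x05] <- [a0 f4 b2 ac]
D2: mem[0x0a..0x0b] <- [b2 ac]
D3: mem[0x06..0x0a] <- [75 28 2d bc f1]
D4: mem[0x11..0x16] <- [f4 b2 ac 75 28 2d]
D5: mem[0x10..0x14] <- [f1 ac 3d c1 c7]
query mem[0x02]=0xa0, mem[0x16]=0x2d, mem[0x15]=0x28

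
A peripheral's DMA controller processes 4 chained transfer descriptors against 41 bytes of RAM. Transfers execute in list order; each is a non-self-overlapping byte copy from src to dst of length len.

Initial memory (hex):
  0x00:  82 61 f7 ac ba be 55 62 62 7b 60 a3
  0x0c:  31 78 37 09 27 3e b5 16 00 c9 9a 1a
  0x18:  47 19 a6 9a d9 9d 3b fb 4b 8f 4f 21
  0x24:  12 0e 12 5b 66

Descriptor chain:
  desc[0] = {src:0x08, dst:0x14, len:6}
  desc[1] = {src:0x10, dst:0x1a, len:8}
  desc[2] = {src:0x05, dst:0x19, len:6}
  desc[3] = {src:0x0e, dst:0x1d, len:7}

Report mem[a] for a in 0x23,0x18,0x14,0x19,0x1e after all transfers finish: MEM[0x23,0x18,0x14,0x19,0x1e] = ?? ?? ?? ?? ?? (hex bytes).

  after D0: wrote 6B at 0x14 = 627b60a33178
  after D1: wrote 8B at 0x1a = 273eb516627b60a3
  after D2: wrote 6B at 0x19 = be5562627b60
  after D3: wrote 7B at 0x1d = 3709273eb51662
query mem[0x23]=0x62, mem[0x18]=0x31, mem[0x14]=0x62, mem[0x19]=0xbe, mem[0x1e]=0x09

MEM[0x23,0x18,0x14,0x19,0x1e] = 62 31 62 be 09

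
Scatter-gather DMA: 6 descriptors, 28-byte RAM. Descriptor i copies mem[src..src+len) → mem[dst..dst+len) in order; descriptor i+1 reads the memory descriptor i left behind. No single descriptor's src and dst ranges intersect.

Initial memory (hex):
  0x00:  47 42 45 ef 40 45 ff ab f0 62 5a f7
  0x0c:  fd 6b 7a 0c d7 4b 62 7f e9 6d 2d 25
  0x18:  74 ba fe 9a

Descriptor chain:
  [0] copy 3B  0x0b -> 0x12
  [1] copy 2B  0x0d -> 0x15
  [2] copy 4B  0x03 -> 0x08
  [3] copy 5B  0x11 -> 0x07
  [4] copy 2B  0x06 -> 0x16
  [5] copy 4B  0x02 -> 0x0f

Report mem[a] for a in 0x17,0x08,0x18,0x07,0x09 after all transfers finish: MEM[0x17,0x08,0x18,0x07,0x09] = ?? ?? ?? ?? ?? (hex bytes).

D0: mem[0x12..0x14] <- [f7 fd 6b]
D1: mem[0x15..0x16] <- [6b 7a]
D2: mem[0x08..0x0b] <- [ef 40 45 ff]
D3: mem[0x07..0x0b] <- [4b f7 fd 6b 6b]
D4: mem[0x16..0x17] <- [ff 4b]
D5: mem[0x0f..0x12] <- [45 ef 40 45]
query mem[0x17]=0x4b, mem[0x08]=0xf7, mem[0x18]=0x74, mem[0x07]=0x4b, mem[0x09]=0xfd

MEM[0x17,0x08,0x18,0x07,0x09] = 4b f7 74 4b fd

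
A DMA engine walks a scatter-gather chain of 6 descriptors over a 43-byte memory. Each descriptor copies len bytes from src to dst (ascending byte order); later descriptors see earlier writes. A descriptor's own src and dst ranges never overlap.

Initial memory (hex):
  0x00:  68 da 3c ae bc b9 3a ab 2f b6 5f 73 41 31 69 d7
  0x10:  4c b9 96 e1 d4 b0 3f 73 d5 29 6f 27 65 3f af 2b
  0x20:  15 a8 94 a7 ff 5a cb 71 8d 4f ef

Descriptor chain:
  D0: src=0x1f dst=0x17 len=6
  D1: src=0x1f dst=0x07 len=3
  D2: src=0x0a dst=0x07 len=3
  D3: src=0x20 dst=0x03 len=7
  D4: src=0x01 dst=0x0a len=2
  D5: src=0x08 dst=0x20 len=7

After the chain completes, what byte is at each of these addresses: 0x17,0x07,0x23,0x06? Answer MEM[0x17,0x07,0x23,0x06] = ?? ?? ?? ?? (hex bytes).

#0 dst[0x17+6] := {0x2b,0x15,0xa8,0x94,0xa7,0xff}
#1 dst[0x07+3] := {0x2b,0x15,0xa8}
#2 dst[0x07+3] := {0x5f,0x73,0x41}
#3 dst[0x03+7] := {0x15,0xa8,0x94,0xa7,0xff,0x5a,0xcb}
#4 dst[0x0a+2] := {0xda,0x3c}
#5 dst[0x20+7] := {0x5a,0xcb,0xda,0x3c,0x41,0x31,0x69}
query mem[0x17]=0x2b, mem[0x07]=0xff, mem[0x23]=0x3c, mem[0x06]=0xa7

MEM[0x17,0x07,0x23,0x06] = 2b ff 3c a7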